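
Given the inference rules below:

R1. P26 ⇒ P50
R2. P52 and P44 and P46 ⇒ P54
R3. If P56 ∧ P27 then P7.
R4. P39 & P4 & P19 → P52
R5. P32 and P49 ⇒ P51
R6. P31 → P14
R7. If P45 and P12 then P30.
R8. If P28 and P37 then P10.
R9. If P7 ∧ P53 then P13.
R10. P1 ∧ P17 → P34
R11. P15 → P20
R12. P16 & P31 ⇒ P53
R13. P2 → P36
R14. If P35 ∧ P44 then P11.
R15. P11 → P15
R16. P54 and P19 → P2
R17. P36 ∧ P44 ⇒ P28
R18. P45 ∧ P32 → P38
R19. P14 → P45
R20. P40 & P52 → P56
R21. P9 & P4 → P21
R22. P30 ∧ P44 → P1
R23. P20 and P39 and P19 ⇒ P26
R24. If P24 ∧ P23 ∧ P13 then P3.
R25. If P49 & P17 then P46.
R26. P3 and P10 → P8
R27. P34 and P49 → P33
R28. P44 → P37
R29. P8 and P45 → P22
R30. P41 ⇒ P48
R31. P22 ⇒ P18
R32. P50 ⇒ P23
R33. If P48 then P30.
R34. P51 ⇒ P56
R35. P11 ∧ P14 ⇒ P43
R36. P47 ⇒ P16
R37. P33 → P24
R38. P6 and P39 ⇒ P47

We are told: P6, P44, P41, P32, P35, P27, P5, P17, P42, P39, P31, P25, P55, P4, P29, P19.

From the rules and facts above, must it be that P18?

Forward chaining from the given facts derives: P52, P14, P11, P15, P45, P37, P48, P30, P43, P47, P20, P38, P1, P26, P16, P50, P34, P53, P23.
The only rule concluding P18 is R31, which needs P22; that is never established.

No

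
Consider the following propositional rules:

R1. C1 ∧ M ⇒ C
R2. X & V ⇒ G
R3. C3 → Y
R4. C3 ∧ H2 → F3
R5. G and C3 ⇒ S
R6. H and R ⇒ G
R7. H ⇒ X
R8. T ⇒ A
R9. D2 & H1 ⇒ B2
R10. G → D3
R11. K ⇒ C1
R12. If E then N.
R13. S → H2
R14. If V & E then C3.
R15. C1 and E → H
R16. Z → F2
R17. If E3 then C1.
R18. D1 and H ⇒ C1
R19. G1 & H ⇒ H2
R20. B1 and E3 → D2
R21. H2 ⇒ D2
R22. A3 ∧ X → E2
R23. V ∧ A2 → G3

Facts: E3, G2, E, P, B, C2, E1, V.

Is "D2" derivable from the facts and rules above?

Yes

C3  (by R14: V, E)
C1  (by R17: E3)
H  (by R15: C1, E)
X  (by R7: H)
G  (by R2: X, V)
S  (by R5: G, C3)
H2  (by R13: S)
D2  (by R21: H2)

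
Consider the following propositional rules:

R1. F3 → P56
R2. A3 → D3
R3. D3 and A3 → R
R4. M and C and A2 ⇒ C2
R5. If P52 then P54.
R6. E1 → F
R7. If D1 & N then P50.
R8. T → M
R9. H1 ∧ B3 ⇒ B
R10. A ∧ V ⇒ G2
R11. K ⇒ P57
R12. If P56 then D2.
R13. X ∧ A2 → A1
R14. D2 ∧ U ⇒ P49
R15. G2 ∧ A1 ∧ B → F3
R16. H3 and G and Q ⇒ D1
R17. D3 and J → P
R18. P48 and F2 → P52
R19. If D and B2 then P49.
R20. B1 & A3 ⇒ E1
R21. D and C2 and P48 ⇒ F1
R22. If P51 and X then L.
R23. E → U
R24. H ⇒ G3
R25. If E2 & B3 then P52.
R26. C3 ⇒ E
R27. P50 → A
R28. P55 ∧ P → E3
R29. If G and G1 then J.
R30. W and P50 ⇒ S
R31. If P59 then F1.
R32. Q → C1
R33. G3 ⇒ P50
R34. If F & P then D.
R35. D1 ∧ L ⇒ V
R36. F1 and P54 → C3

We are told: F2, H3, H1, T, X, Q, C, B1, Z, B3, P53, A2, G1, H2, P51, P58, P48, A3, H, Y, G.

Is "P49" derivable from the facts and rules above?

D3  (by R2: A3)
M  (by R8: T)
B  (by R9: H1, B3)
A1  (by R13: X, A2)
D1  (by R16: H3, G, Q)
P52  (by R18: P48, F2)
E1  (by R20: B1, A3)
L  (by R22: P51, X)
G3  (by R24: H)
J  (by R29: G, G1)
P50  (by R33: G3)
V  (by R35: D1, L)
C2  (by R4: M, C, A2)
P54  (by R5: P52)
F  (by R6: E1)
P  (by R17: D3, J)
A  (by R27: P50)
D  (by R34: F, P)
G2  (by R10: A, V)
F3  (by R15: G2, A1, B)
F1  (by R21: D, C2, P48)
C3  (by R36: F1, P54)
P56  (by R1: F3)
D2  (by R12: P56)
E  (by R26: C3)
U  (by R23: E)
P49  (by R14: D2, U)

Yes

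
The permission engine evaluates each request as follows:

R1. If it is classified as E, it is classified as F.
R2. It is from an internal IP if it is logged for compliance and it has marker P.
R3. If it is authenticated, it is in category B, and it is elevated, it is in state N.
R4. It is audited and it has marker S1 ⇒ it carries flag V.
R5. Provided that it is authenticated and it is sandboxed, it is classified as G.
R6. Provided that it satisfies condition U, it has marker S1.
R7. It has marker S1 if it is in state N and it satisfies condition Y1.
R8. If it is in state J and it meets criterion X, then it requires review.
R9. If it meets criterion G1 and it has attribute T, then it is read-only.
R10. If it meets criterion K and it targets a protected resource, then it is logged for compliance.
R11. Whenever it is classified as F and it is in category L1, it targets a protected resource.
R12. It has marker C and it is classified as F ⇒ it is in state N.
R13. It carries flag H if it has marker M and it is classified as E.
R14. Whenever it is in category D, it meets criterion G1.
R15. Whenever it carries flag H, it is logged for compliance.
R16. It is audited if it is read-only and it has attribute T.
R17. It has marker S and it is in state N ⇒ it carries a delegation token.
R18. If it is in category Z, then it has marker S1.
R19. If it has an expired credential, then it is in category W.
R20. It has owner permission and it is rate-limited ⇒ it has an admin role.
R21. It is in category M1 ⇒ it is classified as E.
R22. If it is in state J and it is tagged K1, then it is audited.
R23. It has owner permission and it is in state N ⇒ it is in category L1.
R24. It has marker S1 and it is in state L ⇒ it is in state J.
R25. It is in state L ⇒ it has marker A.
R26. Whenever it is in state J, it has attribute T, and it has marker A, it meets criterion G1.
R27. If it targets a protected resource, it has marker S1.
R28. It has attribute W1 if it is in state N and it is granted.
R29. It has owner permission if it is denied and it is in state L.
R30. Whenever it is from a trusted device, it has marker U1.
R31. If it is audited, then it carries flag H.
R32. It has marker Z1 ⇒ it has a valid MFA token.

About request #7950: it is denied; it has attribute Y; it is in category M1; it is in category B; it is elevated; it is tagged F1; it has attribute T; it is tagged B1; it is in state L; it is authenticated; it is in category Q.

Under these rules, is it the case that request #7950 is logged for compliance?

Yes

By R3 (it is authenticated, it is in category B, it is elevated): it is in state N.
By R21 (it is in category M1): it is classified as E.
By R25 (it is in state L): it has marker A.
By R29 (it is denied, it is in state L): it has owner permission.
By R1 (it is classified as E): it is classified as F.
By R23 (it has owner permission, it is in state N): it is in category L1.
By R11 (it is classified as F, it is in category L1): it targets a protected resource.
By R27 (it targets a protected resource): it has marker S1.
By R24 (it has marker S1, it is in state L): it is in state J.
By R26 (it is in state J, it has attribute T, it has marker A): it meets criterion G1.
By R9 (it meets criterion G1, it has attribute T): it is read-only.
By R16 (it is read-only, it has attribute T): it is audited.
By R31 (it is audited): it carries flag H.
By R15 (it carries flag H): it is logged for compliance.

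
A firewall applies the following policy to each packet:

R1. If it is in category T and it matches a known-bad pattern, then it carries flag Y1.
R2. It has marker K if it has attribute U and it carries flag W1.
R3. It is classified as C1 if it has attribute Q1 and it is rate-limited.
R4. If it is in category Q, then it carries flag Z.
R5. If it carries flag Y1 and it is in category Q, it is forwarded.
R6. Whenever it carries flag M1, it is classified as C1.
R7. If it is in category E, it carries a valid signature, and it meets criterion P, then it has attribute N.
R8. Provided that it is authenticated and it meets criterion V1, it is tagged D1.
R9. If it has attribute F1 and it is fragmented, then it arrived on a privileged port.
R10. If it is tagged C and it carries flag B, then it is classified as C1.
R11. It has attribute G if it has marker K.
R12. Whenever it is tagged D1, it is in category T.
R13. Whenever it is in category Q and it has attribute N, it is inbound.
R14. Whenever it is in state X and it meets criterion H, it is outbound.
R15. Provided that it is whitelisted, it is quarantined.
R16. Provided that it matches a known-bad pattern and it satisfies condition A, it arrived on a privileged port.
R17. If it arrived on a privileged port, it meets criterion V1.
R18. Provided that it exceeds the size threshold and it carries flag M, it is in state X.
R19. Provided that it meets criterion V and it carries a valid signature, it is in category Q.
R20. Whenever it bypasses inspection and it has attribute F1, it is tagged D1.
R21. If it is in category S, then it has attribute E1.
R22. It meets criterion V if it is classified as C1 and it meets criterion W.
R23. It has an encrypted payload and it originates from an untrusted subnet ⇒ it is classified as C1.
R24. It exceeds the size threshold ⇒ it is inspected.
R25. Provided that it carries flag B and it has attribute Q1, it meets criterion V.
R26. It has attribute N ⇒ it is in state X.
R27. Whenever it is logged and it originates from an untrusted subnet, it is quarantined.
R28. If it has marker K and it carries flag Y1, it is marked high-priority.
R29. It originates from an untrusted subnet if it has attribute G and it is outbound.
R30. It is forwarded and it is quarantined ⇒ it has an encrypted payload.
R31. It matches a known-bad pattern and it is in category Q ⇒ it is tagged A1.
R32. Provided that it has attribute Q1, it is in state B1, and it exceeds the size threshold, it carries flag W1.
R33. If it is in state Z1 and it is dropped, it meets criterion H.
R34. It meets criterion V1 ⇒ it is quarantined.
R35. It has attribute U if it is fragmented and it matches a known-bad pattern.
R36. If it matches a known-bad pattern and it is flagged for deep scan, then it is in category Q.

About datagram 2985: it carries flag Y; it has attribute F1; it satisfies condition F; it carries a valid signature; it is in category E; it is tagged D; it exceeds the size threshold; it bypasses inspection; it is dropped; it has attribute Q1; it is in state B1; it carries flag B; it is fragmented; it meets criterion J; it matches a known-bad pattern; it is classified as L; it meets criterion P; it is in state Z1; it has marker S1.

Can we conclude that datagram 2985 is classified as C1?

By R7 (it is in category E, it carries a valid signature, it meets criterion P): it has attribute N.
By R9 (it has attribute F1, it is fragmented): it arrived on a privileged port.
By R17 (it arrived on a privileged port): it meets criterion V1.
By R20 (it bypasses inspection, it has attribute F1): it is tagged D1.
By R25 (it carries flag B, it has attribute Q1): it meets criterion V.
By R26 (it has attribute N): it is in state X.
By R32 (it has attribute Q1, it is in state B1, it exceeds the size threshold): it carries flag W1.
By R33 (it is in state Z1, it is dropped): it meets criterion H.
By R34 (it meets criterion V1): it is quarantined.
By R35 (it is fragmented, it matches a known-bad pattern): it has attribute U.
By R2 (it has attribute U, it carries flag W1): it has marker K.
By R11 (it has marker K): it has attribute G.
By R12 (it is tagged D1): it is in category T.
By R14 (it is in state X, it meets criterion H): it is outbound.
By R19 (it meets criterion V, it carries a valid signature): it is in category Q.
By R29 (it has attribute G, it is outbound): it originates from an untrusted subnet.
By R1 (it is in category T, it matches a known-bad pattern): it carries flag Y1.
By R5 (it carries flag Y1, it is in category Q): it is forwarded.
By R30 (it is forwarded, it is quarantined): it has an encrypted payload.
By R23 (it has an encrypted payload, it originates from an untrusted subnet): it is classified as C1.

Yes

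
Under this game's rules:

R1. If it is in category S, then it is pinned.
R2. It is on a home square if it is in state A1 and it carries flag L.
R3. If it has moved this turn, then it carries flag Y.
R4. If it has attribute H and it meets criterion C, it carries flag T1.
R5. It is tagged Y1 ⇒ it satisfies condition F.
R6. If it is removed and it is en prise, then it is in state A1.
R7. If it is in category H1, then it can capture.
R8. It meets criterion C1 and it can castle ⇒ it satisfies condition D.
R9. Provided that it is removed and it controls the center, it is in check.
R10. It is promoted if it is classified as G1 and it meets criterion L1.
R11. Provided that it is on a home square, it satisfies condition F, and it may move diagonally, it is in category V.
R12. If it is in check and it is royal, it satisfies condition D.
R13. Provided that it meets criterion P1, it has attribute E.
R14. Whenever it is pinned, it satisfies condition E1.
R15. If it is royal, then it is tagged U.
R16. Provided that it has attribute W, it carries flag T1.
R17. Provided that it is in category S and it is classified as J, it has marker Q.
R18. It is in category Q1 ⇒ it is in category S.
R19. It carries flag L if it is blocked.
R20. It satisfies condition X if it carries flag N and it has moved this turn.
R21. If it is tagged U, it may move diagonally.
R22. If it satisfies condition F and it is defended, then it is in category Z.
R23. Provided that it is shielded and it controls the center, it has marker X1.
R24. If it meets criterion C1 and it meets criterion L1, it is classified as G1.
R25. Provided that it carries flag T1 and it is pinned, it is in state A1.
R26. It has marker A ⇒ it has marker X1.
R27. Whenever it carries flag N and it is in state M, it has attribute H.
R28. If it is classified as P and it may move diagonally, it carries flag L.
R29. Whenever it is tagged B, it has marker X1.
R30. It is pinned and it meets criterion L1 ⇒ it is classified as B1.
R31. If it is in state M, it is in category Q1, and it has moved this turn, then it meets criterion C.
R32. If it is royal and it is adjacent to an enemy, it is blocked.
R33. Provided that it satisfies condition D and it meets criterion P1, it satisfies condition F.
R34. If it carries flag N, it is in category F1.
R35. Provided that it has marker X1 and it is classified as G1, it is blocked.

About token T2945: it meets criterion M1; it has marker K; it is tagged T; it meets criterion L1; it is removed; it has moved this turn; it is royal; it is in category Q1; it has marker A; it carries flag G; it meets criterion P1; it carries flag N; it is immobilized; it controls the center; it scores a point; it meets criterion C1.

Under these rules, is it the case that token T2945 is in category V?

No

Forward chaining from the given facts derives: carries flag Y, is in check, satisfies condition D, has attribute E, is tagged U, is in category S, satisfies condition X, may move diagonally, is classified as G1, has marker X1, satisfies condition F, is in category F1, is blocked, is pinned, is promoted, satisfies condition E1, carries flag L, is classified as B1.
The only rule concluding "it is in category V" is R11, which needs "it is on a home square"; that is never established.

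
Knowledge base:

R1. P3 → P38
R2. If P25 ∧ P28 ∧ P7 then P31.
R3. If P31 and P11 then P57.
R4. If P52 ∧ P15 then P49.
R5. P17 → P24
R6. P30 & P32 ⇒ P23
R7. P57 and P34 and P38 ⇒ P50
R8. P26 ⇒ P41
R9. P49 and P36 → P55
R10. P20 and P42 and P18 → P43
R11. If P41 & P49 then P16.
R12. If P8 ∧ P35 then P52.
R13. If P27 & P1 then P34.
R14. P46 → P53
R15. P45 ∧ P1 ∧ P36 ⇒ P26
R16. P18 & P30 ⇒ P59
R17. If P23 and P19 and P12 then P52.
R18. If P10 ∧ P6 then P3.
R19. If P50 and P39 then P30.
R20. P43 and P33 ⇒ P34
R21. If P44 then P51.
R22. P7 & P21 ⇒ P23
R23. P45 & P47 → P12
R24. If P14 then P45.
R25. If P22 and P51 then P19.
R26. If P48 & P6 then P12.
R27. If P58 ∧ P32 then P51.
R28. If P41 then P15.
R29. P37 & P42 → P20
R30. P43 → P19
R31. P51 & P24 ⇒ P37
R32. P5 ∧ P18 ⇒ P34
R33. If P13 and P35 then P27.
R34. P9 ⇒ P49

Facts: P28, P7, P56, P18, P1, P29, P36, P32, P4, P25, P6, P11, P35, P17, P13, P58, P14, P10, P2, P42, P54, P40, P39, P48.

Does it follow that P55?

Yes

P31  (by R2: P25, P28, P7)
P57  (by R3: P31, P11)
P24  (by R5: P17)
P3  (by R18: P10, P6)
P45  (by R24: P14)
P12  (by R26: P48, P6)
P51  (by R27: P58, P32)
P37  (by R31: P51, P24)
P27  (by R33: P13, P35)
P38  (by R1: P3)
P34  (by R13: P27, P1)
P26  (by R15: P45, P1, P36)
P20  (by R29: P37, P42)
P50  (by R7: P57, P34, P38)
P41  (by R8: P26)
P43  (by R10: P20, P42, P18)
P30  (by R19: P50, P39)
P15  (by R28: P41)
P19  (by R30: P43)
P23  (by R6: P30, P32)
P52  (by R17: P23, P19, P12)
P49  (by R4: P52, P15)
P55  (by R9: P49, P36)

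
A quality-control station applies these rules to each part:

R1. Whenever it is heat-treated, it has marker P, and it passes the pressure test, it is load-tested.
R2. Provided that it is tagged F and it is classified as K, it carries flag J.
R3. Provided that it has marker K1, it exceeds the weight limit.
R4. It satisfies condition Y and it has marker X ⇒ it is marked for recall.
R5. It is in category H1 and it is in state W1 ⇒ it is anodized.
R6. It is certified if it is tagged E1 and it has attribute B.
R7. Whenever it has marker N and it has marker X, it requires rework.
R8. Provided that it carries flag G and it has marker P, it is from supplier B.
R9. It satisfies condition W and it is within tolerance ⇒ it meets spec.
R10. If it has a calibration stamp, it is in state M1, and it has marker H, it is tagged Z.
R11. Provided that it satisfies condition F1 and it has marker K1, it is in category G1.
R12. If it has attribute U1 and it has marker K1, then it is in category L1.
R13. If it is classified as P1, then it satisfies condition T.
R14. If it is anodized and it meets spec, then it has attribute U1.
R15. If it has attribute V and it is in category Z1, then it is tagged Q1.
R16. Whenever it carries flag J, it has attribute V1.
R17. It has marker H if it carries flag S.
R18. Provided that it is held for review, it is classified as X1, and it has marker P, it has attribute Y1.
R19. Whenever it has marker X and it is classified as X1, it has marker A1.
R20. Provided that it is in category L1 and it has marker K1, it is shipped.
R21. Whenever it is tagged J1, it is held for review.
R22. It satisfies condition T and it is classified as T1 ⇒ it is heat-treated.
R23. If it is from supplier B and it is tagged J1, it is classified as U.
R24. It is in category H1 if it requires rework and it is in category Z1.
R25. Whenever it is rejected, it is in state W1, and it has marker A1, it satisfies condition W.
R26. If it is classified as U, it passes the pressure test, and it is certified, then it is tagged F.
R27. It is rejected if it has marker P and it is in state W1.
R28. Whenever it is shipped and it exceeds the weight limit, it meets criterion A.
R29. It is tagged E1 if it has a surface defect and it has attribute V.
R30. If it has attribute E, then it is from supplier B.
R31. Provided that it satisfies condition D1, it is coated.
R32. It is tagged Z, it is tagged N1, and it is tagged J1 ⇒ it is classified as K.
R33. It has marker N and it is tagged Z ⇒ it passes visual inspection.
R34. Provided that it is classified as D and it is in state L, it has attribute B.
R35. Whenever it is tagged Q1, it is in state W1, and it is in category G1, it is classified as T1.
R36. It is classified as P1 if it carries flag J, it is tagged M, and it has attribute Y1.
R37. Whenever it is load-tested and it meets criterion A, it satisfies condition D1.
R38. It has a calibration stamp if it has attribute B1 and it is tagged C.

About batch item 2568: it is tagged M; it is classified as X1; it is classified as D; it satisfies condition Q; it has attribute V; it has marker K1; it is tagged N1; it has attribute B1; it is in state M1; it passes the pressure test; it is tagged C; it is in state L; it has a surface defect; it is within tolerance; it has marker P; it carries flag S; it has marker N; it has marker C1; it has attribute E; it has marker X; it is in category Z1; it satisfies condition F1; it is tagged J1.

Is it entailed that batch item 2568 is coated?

Forward chaining from the given facts derives: exceeds the weight limit, requires rework, is in category G1, is tagged Q1, has marker H, has marker A1, is held for review, is in category H1, is tagged E1, is from supplier B, has attribute B, has a calibration stamp, is certified, is tagged Z, has attribute Y1, is classified as U, is tagged F, is classified as K, passes visual inspection, carries flag J, has attribute V1, is classified as P1, satisfies condition T.
The only rule concluding "it is coated" is R31, which needs "it satisfies condition D1"; that is never established.

No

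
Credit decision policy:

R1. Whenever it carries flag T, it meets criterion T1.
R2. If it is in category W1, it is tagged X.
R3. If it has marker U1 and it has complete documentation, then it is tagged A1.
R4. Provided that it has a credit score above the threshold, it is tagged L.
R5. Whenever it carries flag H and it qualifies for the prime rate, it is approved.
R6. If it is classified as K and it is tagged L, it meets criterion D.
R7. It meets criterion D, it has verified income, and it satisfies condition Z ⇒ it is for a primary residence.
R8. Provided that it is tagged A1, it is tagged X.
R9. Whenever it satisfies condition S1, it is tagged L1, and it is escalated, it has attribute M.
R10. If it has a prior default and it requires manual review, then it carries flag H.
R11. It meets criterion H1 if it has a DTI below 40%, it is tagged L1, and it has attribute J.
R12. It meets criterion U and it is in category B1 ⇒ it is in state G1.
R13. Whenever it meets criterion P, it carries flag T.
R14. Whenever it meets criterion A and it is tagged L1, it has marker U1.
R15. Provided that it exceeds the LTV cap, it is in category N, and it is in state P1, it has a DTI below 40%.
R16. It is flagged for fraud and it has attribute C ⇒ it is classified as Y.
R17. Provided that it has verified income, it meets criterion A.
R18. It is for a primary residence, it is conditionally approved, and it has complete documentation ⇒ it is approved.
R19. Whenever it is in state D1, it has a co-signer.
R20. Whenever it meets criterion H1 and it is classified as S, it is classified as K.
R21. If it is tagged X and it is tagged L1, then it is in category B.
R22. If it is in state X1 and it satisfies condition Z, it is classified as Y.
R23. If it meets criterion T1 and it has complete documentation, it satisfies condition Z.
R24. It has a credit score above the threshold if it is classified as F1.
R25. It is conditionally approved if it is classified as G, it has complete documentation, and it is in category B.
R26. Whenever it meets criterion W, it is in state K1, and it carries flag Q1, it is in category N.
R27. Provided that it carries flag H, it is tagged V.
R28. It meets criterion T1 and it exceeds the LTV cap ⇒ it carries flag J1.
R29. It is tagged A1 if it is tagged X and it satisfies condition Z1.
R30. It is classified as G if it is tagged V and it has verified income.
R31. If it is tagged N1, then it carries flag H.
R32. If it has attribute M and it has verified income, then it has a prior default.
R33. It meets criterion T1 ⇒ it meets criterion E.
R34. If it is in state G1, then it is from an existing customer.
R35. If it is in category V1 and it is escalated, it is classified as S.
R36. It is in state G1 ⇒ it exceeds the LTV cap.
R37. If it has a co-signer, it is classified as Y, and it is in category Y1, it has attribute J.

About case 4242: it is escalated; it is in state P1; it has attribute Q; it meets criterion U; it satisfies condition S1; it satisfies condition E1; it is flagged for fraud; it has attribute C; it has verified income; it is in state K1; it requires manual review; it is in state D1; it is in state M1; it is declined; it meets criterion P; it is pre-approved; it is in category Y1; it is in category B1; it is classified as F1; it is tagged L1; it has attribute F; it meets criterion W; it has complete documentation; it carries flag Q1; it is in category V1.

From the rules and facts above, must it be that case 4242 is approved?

By R9 (it satisfies condition S1, it is tagged L1, it is escalated): it has attribute M.
By R12 (it meets criterion U, it is in category B1): it is in state G1.
By R13 (it meets criterion P): it carries flag T.
By R16 (it is flagged for fraud, it has attribute C): it is classified as Y.
By R17 (it has verified income): it meets criterion A.
By R19 (it is in state D1): it has a co-signer.
By R24 (it is classified as F1): it has a credit score above the threshold.
By R26 (it meets criterion W, it is in state K1, it carries flag Q1): it is in category N.
By R32 (it has attribute M, it has verified income): it has a prior default.
By R35 (it is in category V1, it is escalated): it is classified as S.
By R36 (it is in state G1): it exceeds the LTV cap.
By R37 (it has a co-signer, it is classified as Y, it is in category Y1): it has attribute J.
By R1 (it carries flag T): it meets criterion T1.
By R4 (it has a credit score above the threshold): it is tagged L.
By R10 (it has a prior default, it requires manual review): it carries flag H.
By R14 (it meets criterion A, it is tagged L1): it has marker U1.
By R15 (it exceeds the LTV cap, it is in category N, it is in state P1): it has a DTI below 40%.
By R23 (it meets criterion T1, it has complete documentation): it satisfies condition Z.
By R27 (it carries flag H): it is tagged V.
By R30 (it is tagged V, it has verified income): it is classified as G.
By R3 (it has marker U1, it has complete documentation): it is tagged A1.
By R8 (it is tagged A1): it is tagged X.
By R11 (it has a DTI below 40%, it is tagged L1, it has attribute J): it meets criterion H1.
By R20 (it meets criterion H1, it is classified as S): it is classified as K.
By R21 (it is tagged X, it is tagged L1): it is in category B.
By R25 (it is classified as G, it has complete documentation, it is in category B): it is conditionally approved.
By R6 (it is classified as K, it is tagged L): it meets criterion D.
By R7 (it meets criterion D, it has verified income, it satisfies condition Z): it is for a primary residence.
By R18 (it is for a primary residence, it is conditionally approved, it has complete documentation): it is approved.

Yes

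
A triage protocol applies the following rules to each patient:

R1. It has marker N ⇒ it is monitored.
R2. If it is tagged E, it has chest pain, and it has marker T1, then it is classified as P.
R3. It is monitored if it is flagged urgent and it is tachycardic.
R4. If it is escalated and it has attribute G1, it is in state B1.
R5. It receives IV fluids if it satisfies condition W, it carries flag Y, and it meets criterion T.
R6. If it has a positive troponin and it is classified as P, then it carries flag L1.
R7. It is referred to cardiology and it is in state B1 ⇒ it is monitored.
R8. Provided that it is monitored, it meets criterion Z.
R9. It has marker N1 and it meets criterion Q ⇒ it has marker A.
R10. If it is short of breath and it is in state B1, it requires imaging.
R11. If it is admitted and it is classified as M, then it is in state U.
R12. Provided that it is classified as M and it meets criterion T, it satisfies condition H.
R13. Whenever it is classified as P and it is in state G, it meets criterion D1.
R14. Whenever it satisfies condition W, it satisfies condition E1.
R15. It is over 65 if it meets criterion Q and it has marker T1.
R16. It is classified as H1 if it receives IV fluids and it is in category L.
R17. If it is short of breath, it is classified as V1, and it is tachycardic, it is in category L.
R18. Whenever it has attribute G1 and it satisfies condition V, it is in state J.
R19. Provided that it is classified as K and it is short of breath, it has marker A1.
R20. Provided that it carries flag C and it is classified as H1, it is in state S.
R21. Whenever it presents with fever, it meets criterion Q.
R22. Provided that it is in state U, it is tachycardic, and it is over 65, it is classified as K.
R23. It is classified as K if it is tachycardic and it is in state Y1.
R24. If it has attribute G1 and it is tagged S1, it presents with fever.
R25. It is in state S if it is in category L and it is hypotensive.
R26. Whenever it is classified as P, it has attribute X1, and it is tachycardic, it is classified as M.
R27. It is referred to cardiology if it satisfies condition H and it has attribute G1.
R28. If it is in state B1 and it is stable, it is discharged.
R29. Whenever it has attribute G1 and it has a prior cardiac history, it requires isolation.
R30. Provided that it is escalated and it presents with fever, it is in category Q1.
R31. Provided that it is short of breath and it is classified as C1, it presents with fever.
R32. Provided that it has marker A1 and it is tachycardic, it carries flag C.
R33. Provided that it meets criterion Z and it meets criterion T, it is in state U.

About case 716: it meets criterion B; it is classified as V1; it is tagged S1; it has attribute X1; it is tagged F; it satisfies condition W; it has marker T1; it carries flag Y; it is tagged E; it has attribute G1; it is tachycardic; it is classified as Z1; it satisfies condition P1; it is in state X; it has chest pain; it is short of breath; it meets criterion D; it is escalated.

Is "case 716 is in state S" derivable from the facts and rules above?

Forward chaining from the given facts derives: is classified as P, is in state B1, requires imaging, satisfies condition E1, is in category L, presents with fever, is classified as M, is in category Q1, meets criterion Q, is over 65.
Rules concluding "it is in state S": R20 needs "it carries flag C"; R25 needs "it is hypotensive" — none of these are established.

No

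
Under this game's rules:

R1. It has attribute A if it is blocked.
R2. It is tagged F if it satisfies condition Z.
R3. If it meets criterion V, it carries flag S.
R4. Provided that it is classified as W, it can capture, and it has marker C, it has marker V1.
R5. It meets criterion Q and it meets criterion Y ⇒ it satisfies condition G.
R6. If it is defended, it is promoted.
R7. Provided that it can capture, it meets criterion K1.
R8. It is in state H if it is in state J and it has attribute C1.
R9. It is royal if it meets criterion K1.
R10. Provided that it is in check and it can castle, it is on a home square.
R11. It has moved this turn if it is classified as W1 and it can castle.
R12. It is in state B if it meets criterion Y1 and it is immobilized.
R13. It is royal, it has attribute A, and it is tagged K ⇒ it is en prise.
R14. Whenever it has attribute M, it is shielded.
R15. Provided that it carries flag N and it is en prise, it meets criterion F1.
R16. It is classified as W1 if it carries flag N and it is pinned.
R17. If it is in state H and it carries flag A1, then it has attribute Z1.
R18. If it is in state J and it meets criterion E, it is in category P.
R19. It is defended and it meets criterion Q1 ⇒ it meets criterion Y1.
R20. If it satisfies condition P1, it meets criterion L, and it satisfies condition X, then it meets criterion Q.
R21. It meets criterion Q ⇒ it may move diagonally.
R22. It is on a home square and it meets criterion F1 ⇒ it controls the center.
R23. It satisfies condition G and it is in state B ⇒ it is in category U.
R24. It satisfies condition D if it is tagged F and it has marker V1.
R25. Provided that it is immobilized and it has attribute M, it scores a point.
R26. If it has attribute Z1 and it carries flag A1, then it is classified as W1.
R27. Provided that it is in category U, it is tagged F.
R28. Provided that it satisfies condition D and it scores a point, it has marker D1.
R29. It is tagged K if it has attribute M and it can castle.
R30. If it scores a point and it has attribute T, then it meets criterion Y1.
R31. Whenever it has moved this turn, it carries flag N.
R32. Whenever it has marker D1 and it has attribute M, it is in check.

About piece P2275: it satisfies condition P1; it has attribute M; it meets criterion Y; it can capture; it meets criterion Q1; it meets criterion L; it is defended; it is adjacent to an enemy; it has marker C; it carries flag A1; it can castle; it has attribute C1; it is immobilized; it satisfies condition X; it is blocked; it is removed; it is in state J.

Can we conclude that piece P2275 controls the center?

No

Forward chaining from the given facts derives: has attribute A, is promoted, meets criterion K1, is in state H, is royal, is shielded, has attribute Z1, meets criterion Y1, meets criterion Q, may move diagonally, scores a point, is classified as W1, is tagged K, satisfies condition G, has moved this turn, is in state B, is en prise, is in category U, is tagged F, carries flag N, meets criterion F1.
The only rule concluding "it controls the center" is R22, which needs "it is on a home square"; that is never established.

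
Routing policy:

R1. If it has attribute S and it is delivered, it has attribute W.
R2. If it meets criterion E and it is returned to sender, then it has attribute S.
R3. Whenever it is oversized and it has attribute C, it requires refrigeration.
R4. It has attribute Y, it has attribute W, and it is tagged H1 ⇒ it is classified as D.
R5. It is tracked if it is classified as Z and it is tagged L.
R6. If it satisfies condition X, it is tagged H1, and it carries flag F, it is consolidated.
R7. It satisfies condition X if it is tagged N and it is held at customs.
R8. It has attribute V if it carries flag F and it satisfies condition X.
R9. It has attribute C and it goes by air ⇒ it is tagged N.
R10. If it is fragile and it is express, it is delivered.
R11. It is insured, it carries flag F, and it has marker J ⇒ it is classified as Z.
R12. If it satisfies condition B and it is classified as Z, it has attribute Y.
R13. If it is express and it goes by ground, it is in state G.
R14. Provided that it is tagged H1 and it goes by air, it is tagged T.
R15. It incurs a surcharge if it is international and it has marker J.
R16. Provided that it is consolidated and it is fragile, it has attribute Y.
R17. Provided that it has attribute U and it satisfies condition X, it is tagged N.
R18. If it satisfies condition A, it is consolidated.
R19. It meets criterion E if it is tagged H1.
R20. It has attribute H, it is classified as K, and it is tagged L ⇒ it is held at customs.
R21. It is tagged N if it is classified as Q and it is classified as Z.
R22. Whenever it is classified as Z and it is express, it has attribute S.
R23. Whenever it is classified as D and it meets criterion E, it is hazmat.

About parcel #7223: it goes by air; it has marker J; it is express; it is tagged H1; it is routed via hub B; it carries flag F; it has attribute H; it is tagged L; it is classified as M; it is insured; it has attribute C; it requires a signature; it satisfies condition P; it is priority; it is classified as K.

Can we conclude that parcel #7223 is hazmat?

Forward chaining from the given facts derives: is tagged N, is classified as Z, is tagged T, meets criterion E, is held at customs, has attribute S, is tracked, satisfies condition X, has attribute V, is consolidated.
The only rule concluding "it is hazmat" is R23, which needs "it is classified as D"; that is never established.

No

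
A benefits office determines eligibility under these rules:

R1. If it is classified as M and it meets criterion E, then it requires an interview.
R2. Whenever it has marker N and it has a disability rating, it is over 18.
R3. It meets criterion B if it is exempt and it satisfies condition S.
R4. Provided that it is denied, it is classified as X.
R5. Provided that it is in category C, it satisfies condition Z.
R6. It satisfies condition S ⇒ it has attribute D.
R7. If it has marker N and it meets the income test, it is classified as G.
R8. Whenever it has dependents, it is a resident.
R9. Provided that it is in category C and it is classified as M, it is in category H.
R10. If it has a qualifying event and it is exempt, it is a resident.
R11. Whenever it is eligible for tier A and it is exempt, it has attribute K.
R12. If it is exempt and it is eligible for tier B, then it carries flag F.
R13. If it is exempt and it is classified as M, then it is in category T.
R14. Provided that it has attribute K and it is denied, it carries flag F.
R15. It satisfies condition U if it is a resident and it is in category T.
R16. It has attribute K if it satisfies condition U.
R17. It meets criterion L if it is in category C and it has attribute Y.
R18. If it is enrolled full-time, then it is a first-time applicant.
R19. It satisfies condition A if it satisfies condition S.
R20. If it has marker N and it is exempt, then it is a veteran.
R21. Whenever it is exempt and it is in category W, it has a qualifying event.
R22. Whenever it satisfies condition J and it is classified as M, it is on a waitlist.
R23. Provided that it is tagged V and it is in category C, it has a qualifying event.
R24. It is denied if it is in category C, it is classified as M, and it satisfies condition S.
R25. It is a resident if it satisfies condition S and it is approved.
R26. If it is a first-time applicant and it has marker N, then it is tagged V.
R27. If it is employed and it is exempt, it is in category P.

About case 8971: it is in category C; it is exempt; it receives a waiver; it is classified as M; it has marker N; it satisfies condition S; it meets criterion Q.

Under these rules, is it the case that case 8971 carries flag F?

No

Forward chaining from the given facts derives: meets criterion B, satisfies condition Z, has attribute D, is in category H, is in category T, satisfies condition A, is a veteran, is denied, is classified as X.
Rules concluding "it carries flag F": R12 needs "it is eligible for tier B"; R14 needs "it has attribute K" — none of these are established.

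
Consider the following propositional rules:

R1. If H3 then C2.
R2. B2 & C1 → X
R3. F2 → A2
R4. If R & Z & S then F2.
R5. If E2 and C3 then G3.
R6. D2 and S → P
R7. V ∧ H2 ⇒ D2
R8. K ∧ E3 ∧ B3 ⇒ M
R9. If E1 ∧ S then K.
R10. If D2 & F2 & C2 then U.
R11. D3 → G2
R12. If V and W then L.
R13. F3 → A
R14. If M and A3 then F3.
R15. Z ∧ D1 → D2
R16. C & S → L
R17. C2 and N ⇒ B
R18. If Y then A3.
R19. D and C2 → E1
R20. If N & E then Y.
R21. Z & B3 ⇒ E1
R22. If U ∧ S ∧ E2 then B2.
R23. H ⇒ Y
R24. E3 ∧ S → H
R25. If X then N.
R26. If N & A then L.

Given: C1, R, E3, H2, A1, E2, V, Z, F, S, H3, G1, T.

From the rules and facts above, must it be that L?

Forward chaining from the given facts derives: C2, F2, D2, U, B2, H, X, A2, P, Y, N, B, A3.
Rules concluding L: R12 needs W; R16 needs C; R26 needs A — none of these are established.

No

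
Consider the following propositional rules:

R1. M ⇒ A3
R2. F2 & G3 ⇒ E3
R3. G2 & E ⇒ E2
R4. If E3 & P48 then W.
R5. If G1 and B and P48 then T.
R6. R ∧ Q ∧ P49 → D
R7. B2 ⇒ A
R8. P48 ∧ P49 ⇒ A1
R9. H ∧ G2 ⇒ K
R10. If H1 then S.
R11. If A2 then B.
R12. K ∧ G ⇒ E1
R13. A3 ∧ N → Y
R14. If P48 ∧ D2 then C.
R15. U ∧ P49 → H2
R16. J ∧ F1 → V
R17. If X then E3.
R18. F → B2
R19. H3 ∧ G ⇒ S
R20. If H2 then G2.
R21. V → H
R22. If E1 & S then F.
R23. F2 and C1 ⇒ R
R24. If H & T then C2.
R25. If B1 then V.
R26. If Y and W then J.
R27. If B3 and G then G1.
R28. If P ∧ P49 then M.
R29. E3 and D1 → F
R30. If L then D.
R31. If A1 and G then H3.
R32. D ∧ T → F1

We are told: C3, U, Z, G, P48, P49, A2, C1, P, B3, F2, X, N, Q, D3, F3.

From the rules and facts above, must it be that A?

Yes

A1  (by R8: P48, P49)
B  (by R11: A2)
H2  (by R15: U, P49)
E3  (by R17: X)
G2  (by R20: H2)
R  (by R23: F2, C1)
G1  (by R27: B3, G)
M  (by R28: P, P49)
H3  (by R31: A1, G)
A3  (by R1: M)
W  (by R4: E3, P48)
T  (by R5: G1, B, P48)
D  (by R6: R, Q, P49)
Y  (by R13: A3, N)
S  (by R19: H3, G)
J  (by R26: Y, W)
F1  (by R32: D, T)
V  (by R16: J, F1)
H  (by R21: V)
K  (by R9: H, G2)
E1  (by R12: K, G)
F  (by R22: E1, S)
B2  (by R18: F)
A  (by R7: B2)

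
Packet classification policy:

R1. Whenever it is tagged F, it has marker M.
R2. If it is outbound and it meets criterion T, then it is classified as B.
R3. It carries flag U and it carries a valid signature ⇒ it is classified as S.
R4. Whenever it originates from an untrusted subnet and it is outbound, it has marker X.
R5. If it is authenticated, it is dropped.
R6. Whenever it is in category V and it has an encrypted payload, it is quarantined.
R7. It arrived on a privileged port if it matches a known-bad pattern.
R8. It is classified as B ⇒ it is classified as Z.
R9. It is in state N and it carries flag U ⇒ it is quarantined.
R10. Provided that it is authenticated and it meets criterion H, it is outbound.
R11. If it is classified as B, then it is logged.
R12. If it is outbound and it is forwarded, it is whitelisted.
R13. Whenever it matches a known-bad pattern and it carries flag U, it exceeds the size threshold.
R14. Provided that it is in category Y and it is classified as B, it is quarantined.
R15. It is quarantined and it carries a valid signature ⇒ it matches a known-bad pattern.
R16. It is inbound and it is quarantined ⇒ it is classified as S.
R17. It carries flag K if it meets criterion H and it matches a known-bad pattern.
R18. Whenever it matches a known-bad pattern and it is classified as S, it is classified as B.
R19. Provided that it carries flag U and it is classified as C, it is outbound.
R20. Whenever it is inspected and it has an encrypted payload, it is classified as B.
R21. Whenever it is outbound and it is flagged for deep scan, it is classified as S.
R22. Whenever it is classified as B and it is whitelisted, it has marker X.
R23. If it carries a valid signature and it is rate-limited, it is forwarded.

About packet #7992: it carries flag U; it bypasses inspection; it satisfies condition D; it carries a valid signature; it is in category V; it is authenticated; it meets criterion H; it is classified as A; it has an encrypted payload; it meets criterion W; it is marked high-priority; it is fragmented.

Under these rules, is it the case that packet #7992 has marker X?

Forward chaining from the given facts derives: is classified as S, is dropped, is quarantined, is outbound, matches a known-bad pattern, carries flag K, is classified as B, arrived on a privileged port, is classified as Z, is logged, exceeds the size threshold.
Rules concluding "it has marker X": R4 needs "it originates from an untrusted subnet"; R22 needs "it is whitelisted" — none of these are established.

No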